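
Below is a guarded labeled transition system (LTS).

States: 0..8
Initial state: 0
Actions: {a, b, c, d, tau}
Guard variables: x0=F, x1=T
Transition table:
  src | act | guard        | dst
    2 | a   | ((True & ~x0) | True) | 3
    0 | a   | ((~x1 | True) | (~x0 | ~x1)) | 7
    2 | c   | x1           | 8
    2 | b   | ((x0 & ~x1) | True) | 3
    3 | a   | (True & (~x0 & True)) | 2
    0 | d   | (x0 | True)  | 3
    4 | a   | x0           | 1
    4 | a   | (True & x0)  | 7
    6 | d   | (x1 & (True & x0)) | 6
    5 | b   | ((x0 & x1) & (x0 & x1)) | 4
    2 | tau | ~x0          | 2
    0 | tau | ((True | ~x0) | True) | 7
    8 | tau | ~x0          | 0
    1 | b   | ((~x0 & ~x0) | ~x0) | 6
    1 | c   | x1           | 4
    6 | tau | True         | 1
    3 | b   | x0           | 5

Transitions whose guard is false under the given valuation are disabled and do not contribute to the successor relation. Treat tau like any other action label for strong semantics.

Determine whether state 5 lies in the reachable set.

12 transition(s) survive guard evaluation.
L0 = {0}
L1 = {3,7}  now seen {0,3,7}
L2 = {2}  now seen {0,2,3,7}
L3 = {8}  now seen {0,2,3,7,8}
Reach set: {0,2,3,7,8}

Answer: UNREACHABLE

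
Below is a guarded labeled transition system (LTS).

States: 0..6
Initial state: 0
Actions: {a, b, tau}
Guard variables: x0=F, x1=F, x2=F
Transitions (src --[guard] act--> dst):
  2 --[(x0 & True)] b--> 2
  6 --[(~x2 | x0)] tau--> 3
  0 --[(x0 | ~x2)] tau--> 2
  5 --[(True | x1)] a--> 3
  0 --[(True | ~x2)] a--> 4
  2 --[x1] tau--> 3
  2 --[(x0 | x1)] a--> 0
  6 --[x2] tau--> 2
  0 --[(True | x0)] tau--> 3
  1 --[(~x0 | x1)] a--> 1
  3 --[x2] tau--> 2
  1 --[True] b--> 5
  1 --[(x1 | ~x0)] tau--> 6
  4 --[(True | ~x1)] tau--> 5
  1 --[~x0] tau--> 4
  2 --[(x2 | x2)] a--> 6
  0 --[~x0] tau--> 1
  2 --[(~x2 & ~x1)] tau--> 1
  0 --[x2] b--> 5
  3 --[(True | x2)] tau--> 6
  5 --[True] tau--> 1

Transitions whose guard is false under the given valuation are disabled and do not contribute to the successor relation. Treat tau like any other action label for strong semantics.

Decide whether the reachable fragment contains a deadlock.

Answer: DEADLOCK-FREE

Analysis:
R = {0,1,2,3,4,5,6}
  0: a→4  tau→1  tau→2  tau→3  [4 exit(s)]
  1: a→1  b→5  tau→4  tau→6  [4 exit(s)]
  2: tau→1  [1 exit(s)]
  3: tau→6  [1 exit(s)]
  4: tau→5  [1 exit(s)]
  5: a→3  tau→1  [2 exit(s)]
  6: tau→3  [1 exit(s)]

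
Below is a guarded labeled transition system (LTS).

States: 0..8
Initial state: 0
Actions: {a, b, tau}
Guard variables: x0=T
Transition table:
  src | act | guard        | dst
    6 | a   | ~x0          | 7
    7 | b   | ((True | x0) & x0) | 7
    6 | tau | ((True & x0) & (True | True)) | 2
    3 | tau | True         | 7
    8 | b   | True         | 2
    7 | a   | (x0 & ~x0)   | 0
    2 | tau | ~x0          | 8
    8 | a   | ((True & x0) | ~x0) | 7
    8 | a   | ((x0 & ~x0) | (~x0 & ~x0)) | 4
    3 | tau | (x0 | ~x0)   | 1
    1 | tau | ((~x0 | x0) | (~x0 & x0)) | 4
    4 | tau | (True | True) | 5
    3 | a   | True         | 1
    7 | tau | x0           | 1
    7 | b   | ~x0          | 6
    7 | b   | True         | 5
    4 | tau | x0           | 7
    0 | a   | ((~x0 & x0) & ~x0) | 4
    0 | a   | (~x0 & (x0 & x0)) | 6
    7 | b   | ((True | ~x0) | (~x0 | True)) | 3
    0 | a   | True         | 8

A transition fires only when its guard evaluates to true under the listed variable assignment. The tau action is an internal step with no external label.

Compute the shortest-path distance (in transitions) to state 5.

Layered search for 5:
  depth 0: {0}
  depth 1: {8}
  depth 2: {2,7}
  depth 3: {1,3,5}
depth(5)=3, e.g. a·a·b

Answer: 3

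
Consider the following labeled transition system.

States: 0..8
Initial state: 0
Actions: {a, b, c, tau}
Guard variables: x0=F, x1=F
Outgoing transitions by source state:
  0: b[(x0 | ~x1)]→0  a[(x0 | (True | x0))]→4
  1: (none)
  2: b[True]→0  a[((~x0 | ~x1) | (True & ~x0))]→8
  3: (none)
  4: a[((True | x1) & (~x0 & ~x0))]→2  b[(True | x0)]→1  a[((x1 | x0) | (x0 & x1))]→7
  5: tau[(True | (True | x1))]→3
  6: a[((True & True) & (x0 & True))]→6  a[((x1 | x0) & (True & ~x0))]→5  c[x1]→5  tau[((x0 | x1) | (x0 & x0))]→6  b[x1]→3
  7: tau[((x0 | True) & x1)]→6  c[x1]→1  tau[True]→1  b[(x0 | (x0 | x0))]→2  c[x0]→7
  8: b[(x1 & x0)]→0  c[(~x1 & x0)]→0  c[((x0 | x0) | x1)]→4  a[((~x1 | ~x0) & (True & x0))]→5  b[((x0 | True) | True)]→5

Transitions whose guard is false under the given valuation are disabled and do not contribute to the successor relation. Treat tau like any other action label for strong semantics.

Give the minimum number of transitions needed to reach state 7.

Answer: UNREACHABLE

Trace:
Breadth-first toward 7:
  Layer 0: {0}
  Layer 1: {4}
  Layer 2: {1,2}
  Layer 3: {8}
  Layer 4: {5}
  Layer 5: {3}
7 never appears.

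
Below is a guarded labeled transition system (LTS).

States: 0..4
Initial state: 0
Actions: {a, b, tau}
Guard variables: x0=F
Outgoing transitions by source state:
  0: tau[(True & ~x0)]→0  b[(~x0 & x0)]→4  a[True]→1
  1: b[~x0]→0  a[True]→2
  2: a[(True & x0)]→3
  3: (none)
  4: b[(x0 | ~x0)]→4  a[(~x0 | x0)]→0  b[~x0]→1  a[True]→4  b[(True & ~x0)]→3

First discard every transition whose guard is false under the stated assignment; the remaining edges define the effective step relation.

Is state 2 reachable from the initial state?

Guard filter leaves 9 enabled edge(s).
Layer 0: {0}
Layer 1: {1}  total {0,1}
Layer 2: {2}  total {0,1,2}
Reach set: {0,1,2}
Path to 2: a·a

Answer: REACHABLE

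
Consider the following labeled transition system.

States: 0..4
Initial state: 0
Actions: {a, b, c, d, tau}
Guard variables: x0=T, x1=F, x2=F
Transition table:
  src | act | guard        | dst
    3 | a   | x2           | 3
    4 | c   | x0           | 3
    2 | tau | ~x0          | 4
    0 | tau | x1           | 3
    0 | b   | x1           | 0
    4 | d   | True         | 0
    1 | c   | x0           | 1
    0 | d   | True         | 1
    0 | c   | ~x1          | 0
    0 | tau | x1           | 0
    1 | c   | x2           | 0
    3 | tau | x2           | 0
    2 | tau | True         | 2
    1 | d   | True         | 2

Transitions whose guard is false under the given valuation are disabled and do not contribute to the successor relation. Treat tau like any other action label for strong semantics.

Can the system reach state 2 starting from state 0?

7 transition(s) survive guard evaluation.
depth 0: {0}
depth 1: {1}  cumulative {0,1}
depth 2: {2}  cumulative {0,1,2}
Reachable = {0,1,2}
trace reaching 2: d·d

Answer: REACHABLE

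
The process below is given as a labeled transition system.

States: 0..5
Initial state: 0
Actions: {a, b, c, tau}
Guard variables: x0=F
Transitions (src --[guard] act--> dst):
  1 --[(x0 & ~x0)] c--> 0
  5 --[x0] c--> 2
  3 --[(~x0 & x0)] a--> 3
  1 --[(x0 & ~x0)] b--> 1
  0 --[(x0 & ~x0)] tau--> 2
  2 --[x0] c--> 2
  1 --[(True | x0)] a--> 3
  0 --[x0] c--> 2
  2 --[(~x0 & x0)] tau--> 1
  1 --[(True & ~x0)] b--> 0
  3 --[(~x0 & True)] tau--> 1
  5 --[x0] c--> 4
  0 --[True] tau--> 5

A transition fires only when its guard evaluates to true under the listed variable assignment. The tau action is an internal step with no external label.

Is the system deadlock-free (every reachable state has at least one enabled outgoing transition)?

Answer: DEADLOCK at state 5

Analysis:
Reach set: {0,5}
  0: tau→5  [deg 1]
  5: ∅  [no exit]
witness 5: tau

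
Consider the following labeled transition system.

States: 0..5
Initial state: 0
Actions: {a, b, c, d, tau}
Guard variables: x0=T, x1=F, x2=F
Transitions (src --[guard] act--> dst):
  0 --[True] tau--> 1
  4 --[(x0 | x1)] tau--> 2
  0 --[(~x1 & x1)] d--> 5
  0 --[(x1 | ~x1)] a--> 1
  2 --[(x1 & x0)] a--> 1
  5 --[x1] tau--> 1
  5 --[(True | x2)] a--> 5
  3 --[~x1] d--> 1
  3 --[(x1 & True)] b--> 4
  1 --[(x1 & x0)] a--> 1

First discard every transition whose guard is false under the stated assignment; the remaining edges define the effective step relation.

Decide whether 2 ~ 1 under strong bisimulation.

Compute ~ classes (split until stable):
  P[0] = {{0,1,2,3,4,5}}
  P[1] = {{0},{1,2},{3},{4},{5}}
stable after 2 split(s): 5 block(s)
2∈{1,2}, 1∈{1,2}

Answer: BISIMILAR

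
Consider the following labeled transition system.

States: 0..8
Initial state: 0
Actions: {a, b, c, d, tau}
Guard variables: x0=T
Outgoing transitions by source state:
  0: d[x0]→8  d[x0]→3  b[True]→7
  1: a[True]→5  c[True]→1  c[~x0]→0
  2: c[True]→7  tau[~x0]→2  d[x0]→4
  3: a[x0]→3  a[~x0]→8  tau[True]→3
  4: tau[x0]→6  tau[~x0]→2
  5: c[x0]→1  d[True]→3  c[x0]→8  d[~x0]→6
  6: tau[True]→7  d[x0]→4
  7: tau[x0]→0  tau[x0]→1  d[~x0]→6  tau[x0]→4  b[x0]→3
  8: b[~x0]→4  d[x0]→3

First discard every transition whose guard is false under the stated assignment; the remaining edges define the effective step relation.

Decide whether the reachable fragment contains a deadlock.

Answer: DEADLOCK-FREE

Trace:
Reach set: {0,1,3,4,5,6,7,8}
  0: b→7  d→3  d→8  [3 out]
  1: a→5  c→1  [2 out]
  3: a→3  tau→3  [2 out]
  4: tau→6  [1 out]
  5: c→1  c→8  d→3  [3 out]
  6: d→4  tau→7  [2 out]
  7: b→3  tau→0  tau→1  tau→4  [4 out]
  8: d→3  [1 out]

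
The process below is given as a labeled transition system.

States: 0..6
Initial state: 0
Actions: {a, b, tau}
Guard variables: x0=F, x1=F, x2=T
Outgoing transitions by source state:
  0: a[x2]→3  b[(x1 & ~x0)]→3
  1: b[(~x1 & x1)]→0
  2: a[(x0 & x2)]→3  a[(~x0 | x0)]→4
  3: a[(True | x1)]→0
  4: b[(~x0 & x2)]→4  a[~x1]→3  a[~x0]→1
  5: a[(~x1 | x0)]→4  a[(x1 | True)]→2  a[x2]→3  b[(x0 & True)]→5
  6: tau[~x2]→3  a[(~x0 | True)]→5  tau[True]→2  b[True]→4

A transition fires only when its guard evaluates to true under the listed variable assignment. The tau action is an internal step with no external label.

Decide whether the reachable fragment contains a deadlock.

Answer: DEADLOCK-FREE

Analysis:
Reach set: {0,3}
  0: a→3  [1 exit(s)]
  3: a→0  [1 exit(s)]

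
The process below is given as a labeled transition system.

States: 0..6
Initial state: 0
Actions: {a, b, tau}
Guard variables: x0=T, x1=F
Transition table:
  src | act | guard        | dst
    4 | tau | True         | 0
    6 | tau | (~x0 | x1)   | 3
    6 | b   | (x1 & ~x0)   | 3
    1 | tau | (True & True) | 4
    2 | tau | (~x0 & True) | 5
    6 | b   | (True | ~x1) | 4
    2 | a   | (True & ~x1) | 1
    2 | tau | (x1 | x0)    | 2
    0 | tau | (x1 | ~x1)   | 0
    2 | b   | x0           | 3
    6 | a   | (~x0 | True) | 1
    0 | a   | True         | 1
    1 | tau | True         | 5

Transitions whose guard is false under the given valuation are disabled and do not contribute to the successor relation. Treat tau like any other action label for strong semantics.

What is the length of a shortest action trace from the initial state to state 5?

BFS to 5:
  depth 0: {0}
  depth 1: {1}
  depth 2: {4,5}
first hit 5 at d=2 via a·tau

Answer: 2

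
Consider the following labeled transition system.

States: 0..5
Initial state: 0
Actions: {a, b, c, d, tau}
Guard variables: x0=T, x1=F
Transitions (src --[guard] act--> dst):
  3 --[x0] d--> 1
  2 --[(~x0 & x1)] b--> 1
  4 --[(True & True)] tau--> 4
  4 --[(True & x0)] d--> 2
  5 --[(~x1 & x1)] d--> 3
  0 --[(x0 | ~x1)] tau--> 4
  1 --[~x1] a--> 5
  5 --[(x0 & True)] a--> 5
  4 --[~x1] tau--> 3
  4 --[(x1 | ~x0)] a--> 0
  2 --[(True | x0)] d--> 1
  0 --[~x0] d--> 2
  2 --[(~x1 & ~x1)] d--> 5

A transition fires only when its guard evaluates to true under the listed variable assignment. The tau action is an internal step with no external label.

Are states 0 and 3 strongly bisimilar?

Answer: NOT BISIMILAR

Analysis:
Compute ~ classes (split until stable):
  P[0] = {{0,1,2,3,4,5}}
  P[1] = {{0},{1,5},{2,3},{4}}
Fixed point at round 2; 4 class(es).
class of 0: {0}; class of 3: {2,3}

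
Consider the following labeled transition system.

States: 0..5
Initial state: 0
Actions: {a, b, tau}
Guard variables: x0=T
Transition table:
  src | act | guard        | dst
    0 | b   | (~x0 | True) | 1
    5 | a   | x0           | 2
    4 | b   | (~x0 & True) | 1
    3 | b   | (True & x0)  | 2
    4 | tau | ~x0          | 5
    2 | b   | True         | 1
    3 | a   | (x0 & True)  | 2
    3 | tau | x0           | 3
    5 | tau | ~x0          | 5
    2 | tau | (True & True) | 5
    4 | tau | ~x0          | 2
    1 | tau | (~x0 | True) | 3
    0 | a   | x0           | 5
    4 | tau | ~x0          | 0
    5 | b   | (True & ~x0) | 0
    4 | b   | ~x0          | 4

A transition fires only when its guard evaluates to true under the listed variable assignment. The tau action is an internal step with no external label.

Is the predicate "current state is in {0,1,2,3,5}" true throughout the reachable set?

Answer: INVARIANT HOLDS

Analysis:
Safe = {0,1,2,3,5}
R = {0,1,2,3,5}
  0: ✓
  1: ✓
  2: ✓
  3: ✓
  5: ✓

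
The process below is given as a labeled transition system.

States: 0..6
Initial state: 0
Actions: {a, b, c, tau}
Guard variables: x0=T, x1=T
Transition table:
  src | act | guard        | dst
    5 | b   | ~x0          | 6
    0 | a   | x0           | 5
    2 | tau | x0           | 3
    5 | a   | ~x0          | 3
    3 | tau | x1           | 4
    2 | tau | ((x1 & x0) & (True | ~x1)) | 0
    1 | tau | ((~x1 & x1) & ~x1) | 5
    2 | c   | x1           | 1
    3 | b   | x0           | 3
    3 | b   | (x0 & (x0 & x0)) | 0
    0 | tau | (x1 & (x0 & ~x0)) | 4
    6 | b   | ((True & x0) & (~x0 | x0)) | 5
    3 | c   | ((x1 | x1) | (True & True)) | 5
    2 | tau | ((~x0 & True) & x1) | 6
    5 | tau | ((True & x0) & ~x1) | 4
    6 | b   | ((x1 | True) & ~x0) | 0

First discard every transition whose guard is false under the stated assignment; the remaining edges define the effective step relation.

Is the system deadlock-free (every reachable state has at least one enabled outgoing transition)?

R = {0,5}
  0: a→5  [1 exit(s)]
  5: ∅  [STUCK]
Path to 5: a

Answer: DEADLOCK at state 5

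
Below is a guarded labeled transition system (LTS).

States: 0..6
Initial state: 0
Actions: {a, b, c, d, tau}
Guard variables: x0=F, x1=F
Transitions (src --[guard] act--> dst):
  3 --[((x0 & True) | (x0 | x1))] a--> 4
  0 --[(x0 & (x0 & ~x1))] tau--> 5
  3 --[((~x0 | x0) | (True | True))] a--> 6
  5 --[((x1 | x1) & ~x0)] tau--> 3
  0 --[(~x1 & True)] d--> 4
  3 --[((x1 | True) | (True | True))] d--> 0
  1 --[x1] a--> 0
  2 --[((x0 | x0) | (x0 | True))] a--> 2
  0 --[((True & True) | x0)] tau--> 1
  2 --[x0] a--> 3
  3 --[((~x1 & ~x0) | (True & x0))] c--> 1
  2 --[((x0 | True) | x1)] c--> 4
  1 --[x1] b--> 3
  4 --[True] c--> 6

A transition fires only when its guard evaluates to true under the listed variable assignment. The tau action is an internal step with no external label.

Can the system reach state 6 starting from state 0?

8 transition(s) survive guard evaluation.
Layer 0: {0}
Layer 1: {1,4}  now seen {0,1,4}
Layer 2: {6}  now seen {0,1,4,6}
R = {0,1,4,6}
Path to 6: d·c

Answer: REACHABLE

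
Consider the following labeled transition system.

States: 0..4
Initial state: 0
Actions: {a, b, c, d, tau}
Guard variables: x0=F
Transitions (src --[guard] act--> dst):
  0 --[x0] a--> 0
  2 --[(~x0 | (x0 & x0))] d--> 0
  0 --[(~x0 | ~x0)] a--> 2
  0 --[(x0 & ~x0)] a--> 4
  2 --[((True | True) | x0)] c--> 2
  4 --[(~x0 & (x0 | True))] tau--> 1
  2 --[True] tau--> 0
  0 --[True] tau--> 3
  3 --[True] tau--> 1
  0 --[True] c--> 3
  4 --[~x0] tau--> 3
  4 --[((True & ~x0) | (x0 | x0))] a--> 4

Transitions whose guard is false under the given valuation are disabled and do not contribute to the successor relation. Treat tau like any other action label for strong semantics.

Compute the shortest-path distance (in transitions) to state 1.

Answer: 2

Working:
BFS to 1:
  depth 0: {0}
  depth 1: {2,3}
  depth 2: {1}
1 enters at depth 2; path c·tau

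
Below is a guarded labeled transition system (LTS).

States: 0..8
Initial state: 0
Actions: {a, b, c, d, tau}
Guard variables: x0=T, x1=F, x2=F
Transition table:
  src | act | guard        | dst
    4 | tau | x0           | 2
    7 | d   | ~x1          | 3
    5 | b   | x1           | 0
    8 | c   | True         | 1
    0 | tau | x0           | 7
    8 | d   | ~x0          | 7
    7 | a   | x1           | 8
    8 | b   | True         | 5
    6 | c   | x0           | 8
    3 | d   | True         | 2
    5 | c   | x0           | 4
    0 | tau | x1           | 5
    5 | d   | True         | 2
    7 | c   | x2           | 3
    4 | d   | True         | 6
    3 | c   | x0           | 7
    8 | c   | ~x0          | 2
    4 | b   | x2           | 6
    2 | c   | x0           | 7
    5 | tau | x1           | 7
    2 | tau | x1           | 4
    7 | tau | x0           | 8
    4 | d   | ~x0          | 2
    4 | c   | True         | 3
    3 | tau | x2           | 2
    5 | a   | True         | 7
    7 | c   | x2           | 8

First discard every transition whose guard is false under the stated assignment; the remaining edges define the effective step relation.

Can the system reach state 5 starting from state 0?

Answer: REACHABLE

Working:
Guard filter leaves 15 enabled edge(s).
Layer 0: {0}
Layer 1: {7}  cumulative {0,7}
Layer 2: {3,8}  cumulative {0,3,7,8}
Layer 3: {1,2,5}  cumulative {0,1,2,3,5,7,8}
Layer 4: {4}  cumulative {0,1,2,3,4,5,7,8}
Layer 5: {6}  cumulative {0,1,2,3,4,5,6,7,8}
Reachable = {0,1,2,3,4,5,6,7,8}
Path to 5: tau·tau·b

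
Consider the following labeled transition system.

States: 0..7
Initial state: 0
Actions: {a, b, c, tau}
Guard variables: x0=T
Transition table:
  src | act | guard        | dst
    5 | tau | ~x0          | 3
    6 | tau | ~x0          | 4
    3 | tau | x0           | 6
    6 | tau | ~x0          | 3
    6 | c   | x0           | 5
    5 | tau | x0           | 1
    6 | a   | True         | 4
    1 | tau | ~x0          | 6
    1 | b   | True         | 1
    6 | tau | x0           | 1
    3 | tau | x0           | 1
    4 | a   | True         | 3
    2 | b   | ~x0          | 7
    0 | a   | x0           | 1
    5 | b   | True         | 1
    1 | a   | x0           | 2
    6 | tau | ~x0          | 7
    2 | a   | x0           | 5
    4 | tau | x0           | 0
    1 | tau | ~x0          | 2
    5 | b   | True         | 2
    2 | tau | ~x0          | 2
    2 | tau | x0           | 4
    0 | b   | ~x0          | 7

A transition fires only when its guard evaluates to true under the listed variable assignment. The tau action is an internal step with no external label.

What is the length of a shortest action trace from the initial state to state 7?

Answer: UNREACHABLE

Working:
BFS to 7:
  Layer 0: {0}
  Layer 1: {1}
  Layer 2: {2}
  Layer 3: {4,5}
  Layer 4: {3}
  Layer 5: {6}
7 never appears.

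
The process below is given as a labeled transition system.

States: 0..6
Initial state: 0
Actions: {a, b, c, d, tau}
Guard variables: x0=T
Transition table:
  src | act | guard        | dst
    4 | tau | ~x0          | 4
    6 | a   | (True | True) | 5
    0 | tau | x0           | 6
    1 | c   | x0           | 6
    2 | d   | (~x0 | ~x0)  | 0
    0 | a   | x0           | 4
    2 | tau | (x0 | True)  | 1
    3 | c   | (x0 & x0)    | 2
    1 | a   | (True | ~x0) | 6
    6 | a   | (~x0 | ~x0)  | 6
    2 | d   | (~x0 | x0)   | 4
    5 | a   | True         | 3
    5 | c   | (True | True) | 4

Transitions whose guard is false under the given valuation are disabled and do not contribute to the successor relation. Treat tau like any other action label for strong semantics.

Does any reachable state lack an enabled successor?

Answer: DEADLOCK at state 4

Working:
R = {0,1,2,3,4,5,6}
  0: a→4  tau→6  [2 out]
  1: a→6  c→6  [2 out]
  2: d→4  tau→1  [2 out]
  3: c→2  [1 out]
  4: ∅  [no exit]
  5: a→3  c→4  [2 out]
  6: a→5  [1 out]
trace reaching 4: a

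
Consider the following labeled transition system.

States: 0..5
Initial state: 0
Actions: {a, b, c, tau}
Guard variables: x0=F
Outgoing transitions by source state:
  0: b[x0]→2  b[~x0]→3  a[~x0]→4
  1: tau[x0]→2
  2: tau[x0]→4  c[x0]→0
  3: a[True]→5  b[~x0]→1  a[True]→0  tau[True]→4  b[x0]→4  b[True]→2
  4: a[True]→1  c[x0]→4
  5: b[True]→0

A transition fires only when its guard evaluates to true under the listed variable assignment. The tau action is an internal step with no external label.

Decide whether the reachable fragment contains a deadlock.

Answer: DEADLOCK at state 1

Trace:
Reach set: {0,1,2,3,4,5}
  0: a→4  b→3  [2 out]
  1: ∅  [STUCK]
  2: ∅  [STUCK]
  3: a→0  a→5  b→1  b→2  tau→4  [5 out]
  4: a→1  [1 out]
  5: b→0  [1 out]
Path to 1: b·b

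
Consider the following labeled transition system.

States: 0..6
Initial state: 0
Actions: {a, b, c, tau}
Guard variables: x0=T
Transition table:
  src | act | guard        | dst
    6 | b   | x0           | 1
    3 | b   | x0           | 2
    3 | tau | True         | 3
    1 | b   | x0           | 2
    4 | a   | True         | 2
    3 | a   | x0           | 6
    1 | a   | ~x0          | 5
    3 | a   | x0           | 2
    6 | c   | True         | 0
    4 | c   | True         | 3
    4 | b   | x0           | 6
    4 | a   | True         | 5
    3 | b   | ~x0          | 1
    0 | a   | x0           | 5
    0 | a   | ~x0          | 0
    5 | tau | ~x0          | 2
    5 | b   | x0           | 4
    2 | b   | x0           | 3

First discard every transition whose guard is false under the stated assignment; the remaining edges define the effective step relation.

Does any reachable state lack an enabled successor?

Reachable = {0,1,2,3,4,5,6}
  0: a→5  [1 out]
  1: b→2  [1 out]
  2: b→3  [1 out]
  3: a→2  a→6  b→2  tau→3  [4 out]
  4: a→2  a→5  b→6  c→3  [4 out]
  5: b→4  [1 out]
  6: b→1  c→0  [2 out]

Answer: DEADLOCK-FREE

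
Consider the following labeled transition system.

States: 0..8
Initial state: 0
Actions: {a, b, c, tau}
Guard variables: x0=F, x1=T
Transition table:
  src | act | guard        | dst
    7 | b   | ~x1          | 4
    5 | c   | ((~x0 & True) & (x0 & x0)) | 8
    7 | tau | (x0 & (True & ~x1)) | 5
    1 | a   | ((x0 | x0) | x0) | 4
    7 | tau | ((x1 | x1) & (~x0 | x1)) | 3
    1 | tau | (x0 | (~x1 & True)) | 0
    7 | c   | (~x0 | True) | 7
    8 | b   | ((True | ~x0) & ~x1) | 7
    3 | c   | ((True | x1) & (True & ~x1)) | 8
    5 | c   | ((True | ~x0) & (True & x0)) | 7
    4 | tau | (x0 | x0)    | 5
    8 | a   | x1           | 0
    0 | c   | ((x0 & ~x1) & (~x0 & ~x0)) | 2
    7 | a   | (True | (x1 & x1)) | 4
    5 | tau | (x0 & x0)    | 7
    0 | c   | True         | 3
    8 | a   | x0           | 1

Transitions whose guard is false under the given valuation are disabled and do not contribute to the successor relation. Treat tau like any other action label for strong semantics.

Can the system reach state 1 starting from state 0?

5 transition(s) survive guard evaluation.
depth 0: {0}
depth 1: {3}  cumulative {0,3}
R = {0,3}

Answer: UNREACHABLE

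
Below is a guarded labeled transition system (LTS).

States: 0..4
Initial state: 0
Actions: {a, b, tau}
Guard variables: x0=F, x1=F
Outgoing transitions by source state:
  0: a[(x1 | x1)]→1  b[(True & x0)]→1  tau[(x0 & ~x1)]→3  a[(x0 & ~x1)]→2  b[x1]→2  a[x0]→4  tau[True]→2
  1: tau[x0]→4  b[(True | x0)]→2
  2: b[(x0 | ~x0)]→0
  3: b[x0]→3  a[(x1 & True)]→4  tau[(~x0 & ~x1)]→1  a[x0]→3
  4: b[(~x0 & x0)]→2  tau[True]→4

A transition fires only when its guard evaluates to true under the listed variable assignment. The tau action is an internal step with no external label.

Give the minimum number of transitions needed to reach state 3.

Answer: UNREACHABLE

Trace:
Breadth-first toward 3:
  Layer 0: {0}
  Layer 1: {2}
3 never appears.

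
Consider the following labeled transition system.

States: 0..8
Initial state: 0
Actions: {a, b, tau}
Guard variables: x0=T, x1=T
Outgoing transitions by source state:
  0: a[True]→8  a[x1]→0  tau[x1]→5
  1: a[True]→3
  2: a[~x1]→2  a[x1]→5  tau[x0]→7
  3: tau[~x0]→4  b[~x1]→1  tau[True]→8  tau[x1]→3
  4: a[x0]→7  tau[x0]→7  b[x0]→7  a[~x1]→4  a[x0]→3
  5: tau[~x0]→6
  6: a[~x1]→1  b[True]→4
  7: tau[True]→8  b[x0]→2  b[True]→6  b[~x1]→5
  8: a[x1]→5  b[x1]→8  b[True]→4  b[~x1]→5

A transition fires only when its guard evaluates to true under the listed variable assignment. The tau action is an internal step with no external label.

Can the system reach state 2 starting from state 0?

Answer: REACHABLE

Working:
19 transition(s) survive guard evaluation.
L0 = {0}
L1 = {5,8}  now seen {0,5,8}
L2 = {4}  now seen {0,4,5,8}
L3 = {3,7}  now seen {0,3,4,5,7,8}
L4 = {2,6}  now seen {0,2,3,4,5,6,7,8}
R = {0,2,3,4,5,6,7,8}
trace reaching 2: a·b·a·b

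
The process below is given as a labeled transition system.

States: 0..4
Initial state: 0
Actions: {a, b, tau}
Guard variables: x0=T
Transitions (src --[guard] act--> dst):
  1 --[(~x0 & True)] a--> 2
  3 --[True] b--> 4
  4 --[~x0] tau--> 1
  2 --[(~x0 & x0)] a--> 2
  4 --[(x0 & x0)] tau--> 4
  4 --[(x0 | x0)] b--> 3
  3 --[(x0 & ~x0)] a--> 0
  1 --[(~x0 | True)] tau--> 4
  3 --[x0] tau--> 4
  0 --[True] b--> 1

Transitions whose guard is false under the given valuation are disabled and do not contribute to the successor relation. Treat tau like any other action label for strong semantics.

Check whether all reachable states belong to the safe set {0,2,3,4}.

Allowed set {0,2,3,4}
Reachable = {0,1,3,4}
  0: ok
  1: outside
  3: ok
  4: ok
reach 1 via b — violates

Answer: INVARIANT VIOLATED at state 1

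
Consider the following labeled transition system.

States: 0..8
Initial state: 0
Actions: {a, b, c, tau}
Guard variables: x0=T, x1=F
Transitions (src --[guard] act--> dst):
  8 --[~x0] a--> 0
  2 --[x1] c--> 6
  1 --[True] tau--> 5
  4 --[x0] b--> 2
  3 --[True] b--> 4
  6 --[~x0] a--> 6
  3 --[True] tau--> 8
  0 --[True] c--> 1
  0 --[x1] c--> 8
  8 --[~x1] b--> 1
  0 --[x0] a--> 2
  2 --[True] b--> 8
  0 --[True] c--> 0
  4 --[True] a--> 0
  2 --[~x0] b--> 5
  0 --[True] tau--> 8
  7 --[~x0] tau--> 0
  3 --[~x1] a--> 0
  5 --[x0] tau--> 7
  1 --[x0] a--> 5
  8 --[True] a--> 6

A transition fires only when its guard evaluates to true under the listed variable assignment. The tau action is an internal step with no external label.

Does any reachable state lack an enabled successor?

Reach set: {0,1,2,5,6,7,8}
  0: a→2  c→0  c→1  tau→8  [deg 4]
  1: a→5  tau→5  [deg 2]
  2: b→8  [deg 1]
  5: tau→7  [deg 1]
  6: ∅  [STUCK]
  7: ∅  [STUCK]
  8: a→6  b→1  [deg 2]
trace reaching 6: tau·a

Answer: DEADLOCK at state 6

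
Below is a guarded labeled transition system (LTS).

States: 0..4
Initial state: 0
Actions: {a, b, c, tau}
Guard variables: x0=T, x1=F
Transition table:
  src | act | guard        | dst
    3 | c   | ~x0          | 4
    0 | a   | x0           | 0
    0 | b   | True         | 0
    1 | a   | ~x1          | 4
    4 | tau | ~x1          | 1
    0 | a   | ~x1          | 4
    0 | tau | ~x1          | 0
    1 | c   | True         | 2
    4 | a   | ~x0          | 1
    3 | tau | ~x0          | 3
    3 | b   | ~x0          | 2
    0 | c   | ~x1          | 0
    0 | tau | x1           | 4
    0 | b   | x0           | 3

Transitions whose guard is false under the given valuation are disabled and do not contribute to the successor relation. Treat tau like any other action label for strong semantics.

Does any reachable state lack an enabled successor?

Answer: DEADLOCK at state 2

Analysis:
Reach set: {0,1,2,3,4}
  0: a→0  a→4  b→0  b→3  c→0  tau→0  [6 exit(s)]
  1: a→4  c→2  [2 exit(s)]
  2: ∅  [no exit]
  3: ∅  [no exit]
  4: tau→1  [1 exit(s)]
trace reaching 2: a·tau·c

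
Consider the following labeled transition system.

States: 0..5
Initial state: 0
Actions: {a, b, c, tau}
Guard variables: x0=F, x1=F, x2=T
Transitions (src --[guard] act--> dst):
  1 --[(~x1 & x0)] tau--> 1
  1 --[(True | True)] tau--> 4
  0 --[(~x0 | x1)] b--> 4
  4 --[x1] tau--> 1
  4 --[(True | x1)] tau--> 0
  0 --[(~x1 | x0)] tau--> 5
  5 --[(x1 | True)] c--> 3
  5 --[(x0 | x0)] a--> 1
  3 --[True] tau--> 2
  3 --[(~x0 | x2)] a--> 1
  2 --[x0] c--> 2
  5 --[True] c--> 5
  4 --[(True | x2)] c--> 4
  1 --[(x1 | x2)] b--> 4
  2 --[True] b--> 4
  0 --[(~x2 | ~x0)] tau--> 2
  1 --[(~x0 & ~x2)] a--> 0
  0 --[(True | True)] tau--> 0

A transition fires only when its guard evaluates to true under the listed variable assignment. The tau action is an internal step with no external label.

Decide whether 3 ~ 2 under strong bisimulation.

Answer: NOT BISIMILAR

Trace:
Refine partition for ~:
  π0 = {{0,1,2,3,4,5}}
  π1 = {{0,1},{2},{3},{4},{5}}
  π2 = {{0},{1},{2},{3},{4},{5}}
stable after 3 split(s): 6 block(s)
3∈{3}, 2∈{2}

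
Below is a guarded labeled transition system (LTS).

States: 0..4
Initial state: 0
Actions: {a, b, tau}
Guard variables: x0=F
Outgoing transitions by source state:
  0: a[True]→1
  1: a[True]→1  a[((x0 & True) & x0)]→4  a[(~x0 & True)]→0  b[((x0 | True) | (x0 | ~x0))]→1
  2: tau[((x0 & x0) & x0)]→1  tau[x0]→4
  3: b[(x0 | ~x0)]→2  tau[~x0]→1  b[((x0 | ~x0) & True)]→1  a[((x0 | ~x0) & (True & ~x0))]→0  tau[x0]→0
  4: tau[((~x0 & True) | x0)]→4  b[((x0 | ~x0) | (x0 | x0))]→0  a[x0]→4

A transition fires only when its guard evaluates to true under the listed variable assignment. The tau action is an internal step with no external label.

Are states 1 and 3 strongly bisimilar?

Answer: NOT BISIMILAR

Analysis:
Compute ~ classes (split until stable):
  P[0] = {{0,1,2,3,4}}
  P[1] = {{0},{1},{2},{3},{4}}
stable after 2 split(s): 5 block(s)
1∈{1}, 3∈{3}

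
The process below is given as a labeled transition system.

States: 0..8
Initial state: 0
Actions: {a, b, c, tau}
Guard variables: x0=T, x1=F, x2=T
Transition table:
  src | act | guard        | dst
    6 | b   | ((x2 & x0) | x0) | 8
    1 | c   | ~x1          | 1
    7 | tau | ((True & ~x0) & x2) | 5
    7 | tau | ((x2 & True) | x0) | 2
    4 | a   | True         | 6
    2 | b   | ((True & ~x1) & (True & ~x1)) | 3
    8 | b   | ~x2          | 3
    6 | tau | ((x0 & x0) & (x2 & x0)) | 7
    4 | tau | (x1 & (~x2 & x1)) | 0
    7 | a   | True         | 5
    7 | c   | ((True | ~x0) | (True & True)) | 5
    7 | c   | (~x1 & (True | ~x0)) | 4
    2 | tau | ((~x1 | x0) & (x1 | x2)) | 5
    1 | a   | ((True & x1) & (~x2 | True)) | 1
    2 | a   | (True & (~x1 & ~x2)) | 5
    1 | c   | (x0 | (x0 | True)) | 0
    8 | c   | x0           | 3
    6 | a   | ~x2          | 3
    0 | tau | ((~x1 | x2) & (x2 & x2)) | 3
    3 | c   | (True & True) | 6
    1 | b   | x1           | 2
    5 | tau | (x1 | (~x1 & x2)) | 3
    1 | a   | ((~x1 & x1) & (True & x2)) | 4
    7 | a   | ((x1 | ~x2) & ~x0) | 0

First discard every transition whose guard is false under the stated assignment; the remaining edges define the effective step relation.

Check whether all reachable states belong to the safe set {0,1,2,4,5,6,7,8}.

Allowed set {0,1,2,4,5,6,7,8}
Reachable = {0,2,3,4,5,6,7,8}
  0: ✓
  2: ✓
  3: VIOLATES
  4: ✓
  5: ✓
  6: ✓
  7: ✓
  8: ✓
counterexample path to 3: tau

Answer: INVARIANT VIOLATED at state 3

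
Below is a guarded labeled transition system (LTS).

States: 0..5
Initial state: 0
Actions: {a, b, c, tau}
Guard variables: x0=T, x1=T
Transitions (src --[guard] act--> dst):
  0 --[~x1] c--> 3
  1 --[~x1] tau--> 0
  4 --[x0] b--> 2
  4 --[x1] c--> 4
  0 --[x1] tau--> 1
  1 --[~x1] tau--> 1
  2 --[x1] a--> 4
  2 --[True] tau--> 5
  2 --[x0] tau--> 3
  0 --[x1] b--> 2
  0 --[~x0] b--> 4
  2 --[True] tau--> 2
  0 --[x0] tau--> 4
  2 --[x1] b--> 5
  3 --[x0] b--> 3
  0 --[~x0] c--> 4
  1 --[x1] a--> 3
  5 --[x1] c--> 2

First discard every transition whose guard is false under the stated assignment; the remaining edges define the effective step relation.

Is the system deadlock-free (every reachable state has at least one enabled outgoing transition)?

Reachable = {0,1,2,3,4,5}
  0: b→2  tau→1  tau→4  [3 out]
  1: a→3  [1 out]
  2: a→4  b→5  tau→2  tau→3  tau→5  [5 out]
  3: b→3  [1 out]
  4: b→2  c→4  [2 out]
  5: c→2  [1 out]

Answer: DEADLOCK-FREE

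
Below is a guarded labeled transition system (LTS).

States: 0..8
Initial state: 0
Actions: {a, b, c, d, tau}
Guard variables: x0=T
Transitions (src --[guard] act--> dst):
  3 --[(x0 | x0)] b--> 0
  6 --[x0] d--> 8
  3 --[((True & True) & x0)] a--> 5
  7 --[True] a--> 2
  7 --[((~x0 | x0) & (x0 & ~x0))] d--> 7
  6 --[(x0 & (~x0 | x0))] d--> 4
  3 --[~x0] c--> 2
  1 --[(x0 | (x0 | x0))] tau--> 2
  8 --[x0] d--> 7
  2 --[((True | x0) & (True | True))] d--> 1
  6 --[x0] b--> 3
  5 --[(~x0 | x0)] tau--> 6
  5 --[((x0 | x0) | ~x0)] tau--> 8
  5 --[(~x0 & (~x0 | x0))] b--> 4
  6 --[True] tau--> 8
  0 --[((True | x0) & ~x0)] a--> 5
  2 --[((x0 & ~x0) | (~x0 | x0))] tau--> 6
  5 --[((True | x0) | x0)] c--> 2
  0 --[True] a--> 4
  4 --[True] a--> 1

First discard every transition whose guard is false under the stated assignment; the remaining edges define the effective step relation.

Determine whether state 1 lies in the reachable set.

Answer: REACHABLE

Working:
Guard filter leaves 16 enabled edge(s).
Layer 0: {0}
Layer 1: {4}  now seen {0,4}
Layer 2: {1}  now seen {0,1,4}
Layer 3: {2}  now seen {0,1,2,4}
Layer 4: {6}  now seen {0,1,2,4,6}
Layer 5: {3,8}  now seen {0,1,2,3,4,6,8}
Layer 6: {5,7}  now seen {0,1,2,3,4,5,6,7,8}
Reach set: {0,1,2,3,4,5,6,7,8}
trace reaching 1: a·a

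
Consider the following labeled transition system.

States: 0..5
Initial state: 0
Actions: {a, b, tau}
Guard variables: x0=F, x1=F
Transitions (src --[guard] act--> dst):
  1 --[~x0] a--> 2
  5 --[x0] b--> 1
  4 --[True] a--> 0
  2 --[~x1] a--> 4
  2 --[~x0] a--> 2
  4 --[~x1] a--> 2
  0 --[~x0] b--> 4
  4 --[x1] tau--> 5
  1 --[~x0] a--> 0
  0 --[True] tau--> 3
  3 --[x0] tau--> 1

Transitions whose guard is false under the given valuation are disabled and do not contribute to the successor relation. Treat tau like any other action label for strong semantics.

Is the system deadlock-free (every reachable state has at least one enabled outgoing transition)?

Answer: DEADLOCK at state 3

Working:
R = {0,2,3,4}
  0: b→4  tau→3  [2 exit(s)]
  2: a→2  a→4  [2 exit(s)]
  3: ∅  [deadlock]
  4: a→0  a→2  [2 exit(s)]
witness 3: tau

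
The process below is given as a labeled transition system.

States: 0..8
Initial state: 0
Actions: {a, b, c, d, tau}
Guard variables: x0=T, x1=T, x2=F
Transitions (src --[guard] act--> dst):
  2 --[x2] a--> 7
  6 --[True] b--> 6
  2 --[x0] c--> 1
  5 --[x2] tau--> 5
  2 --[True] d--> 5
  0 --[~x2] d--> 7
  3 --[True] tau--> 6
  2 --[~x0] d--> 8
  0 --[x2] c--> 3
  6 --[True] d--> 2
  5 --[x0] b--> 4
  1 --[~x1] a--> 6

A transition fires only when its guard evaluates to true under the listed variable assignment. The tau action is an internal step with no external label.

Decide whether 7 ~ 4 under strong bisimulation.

Refine partition for ~:
  round 0: {{0,1,2,3,4,5,6,7,8}}
  round 1: {{0},{1,4,7,8},{2},{3},{5},{6}}
stable after 2 split(s): 6 block(s)
class of 7: {1,4,7,8}; class of 4: {1,4,7,8}

Answer: BISIMILAR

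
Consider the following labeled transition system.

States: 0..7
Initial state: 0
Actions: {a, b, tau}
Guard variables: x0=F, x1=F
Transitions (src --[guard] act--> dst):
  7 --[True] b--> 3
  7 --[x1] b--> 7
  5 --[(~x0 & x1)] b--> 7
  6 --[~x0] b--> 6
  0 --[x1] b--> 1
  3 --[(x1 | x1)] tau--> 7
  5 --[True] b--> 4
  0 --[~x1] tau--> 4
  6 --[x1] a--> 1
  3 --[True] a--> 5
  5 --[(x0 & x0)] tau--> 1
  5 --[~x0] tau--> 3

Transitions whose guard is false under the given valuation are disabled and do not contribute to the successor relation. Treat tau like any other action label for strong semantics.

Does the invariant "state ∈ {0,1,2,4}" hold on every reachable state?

Inv-set: {0,1,2,4}
Reachable = {0,4}
  0: ✓
  4: ✓

Answer: INVARIANT HOLDS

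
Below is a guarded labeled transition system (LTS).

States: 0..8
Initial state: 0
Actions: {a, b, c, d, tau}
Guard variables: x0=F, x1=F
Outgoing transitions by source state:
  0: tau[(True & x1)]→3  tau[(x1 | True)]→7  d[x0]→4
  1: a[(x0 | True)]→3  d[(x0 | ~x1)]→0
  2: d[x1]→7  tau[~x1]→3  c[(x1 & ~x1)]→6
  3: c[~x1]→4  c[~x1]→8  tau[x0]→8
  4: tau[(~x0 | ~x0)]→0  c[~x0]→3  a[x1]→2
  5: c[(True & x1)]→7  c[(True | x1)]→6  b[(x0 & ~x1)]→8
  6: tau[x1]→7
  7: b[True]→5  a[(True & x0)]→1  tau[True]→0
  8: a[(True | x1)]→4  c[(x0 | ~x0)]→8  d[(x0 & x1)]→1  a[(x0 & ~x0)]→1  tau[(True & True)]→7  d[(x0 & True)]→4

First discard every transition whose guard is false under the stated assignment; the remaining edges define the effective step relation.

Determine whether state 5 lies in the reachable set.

Answer: REACHABLE

Trace:
Guard filter leaves 14 enabled edge(s).
L0 = {0}
L1 = {7}  now seen {0,7}
L2 = {5}  now seen {0,5,7}
L3 = {6}  now seen {0,5,6,7}
Reachable = {0,5,6,7}
witness 5: tau·b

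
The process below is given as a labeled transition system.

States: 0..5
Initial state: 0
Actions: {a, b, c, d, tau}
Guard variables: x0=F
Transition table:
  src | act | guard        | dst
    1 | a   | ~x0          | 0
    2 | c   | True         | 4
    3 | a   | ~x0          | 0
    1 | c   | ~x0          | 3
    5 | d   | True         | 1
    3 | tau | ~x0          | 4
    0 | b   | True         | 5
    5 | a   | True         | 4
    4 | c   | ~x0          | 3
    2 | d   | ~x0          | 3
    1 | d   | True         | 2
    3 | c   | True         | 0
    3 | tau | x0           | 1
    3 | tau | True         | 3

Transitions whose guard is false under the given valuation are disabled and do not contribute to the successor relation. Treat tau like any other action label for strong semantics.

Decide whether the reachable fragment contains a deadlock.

Answer: DEADLOCK-FREE

Working:
Reachable = {0,1,2,3,4,5}
  0: b→5  [deg 1]
  1: a→0  c→3  d→2  [deg 3]
  2: c→4  d→3  [deg 2]
  3: a→0  c→0  tau→3  tau→4  [deg 4]
  4: c→3  [deg 1]
  5: a→4  d→1  [deg 2]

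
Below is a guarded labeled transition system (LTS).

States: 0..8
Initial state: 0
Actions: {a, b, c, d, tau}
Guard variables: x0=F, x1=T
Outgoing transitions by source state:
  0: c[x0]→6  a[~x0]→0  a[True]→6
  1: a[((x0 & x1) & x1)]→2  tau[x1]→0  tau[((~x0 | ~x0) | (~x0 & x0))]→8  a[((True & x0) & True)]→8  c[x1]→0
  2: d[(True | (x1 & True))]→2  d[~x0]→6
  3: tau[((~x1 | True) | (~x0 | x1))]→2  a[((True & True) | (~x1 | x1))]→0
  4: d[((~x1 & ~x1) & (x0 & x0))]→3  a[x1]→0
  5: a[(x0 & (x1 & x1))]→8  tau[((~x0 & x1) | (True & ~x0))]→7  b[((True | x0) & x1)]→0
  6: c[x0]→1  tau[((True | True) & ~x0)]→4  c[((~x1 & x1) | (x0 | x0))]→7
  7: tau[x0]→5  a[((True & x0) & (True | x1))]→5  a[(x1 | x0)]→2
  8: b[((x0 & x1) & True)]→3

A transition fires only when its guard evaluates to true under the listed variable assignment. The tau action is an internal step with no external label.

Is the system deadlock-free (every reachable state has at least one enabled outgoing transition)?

Answer: DEADLOCK-FREE

Trace:
Reach set: {0,4,6}
  0: a→0  a→6  [2 out]
  4: a→0  [1 out]
  6: tau→4  [1 out]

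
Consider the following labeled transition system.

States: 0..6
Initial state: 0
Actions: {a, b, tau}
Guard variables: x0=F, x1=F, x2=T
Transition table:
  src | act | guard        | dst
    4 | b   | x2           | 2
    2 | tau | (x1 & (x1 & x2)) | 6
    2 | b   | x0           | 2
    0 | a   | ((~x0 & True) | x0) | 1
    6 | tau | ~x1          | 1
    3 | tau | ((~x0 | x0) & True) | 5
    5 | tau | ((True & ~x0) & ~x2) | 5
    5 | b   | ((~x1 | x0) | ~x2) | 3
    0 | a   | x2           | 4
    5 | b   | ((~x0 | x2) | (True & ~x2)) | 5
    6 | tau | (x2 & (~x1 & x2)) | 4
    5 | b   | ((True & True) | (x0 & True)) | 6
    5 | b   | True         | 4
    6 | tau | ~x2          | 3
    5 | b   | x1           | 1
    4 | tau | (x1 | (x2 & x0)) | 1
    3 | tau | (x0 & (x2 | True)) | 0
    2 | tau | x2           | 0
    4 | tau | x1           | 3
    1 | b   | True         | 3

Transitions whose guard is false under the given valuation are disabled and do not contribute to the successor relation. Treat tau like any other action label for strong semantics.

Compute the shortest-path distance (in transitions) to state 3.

Answer: 2

Analysis:
Breadth-first toward 3:
  L0 = {0}
  L1 = {1,4}
  L2 = {2,3}
first hit 3 at d=2 via a·b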